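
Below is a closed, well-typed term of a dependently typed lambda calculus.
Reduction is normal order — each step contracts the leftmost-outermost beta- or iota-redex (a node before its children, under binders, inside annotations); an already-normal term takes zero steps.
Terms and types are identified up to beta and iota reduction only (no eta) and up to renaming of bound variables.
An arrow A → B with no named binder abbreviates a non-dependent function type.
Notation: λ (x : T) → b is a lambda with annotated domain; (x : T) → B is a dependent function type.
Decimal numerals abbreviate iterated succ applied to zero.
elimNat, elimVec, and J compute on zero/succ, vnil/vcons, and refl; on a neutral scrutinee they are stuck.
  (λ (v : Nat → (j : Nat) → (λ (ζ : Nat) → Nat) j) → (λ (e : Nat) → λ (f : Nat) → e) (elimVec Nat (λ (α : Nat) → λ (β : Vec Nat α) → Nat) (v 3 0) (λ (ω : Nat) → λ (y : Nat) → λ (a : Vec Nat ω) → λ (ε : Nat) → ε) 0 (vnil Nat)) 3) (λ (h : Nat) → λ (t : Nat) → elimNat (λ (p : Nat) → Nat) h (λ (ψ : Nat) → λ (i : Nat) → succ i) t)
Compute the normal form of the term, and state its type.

resulting normal form:
  3
the term's type:
  Nat
observation: the term reaches its normal form after 7 normal-order steps.


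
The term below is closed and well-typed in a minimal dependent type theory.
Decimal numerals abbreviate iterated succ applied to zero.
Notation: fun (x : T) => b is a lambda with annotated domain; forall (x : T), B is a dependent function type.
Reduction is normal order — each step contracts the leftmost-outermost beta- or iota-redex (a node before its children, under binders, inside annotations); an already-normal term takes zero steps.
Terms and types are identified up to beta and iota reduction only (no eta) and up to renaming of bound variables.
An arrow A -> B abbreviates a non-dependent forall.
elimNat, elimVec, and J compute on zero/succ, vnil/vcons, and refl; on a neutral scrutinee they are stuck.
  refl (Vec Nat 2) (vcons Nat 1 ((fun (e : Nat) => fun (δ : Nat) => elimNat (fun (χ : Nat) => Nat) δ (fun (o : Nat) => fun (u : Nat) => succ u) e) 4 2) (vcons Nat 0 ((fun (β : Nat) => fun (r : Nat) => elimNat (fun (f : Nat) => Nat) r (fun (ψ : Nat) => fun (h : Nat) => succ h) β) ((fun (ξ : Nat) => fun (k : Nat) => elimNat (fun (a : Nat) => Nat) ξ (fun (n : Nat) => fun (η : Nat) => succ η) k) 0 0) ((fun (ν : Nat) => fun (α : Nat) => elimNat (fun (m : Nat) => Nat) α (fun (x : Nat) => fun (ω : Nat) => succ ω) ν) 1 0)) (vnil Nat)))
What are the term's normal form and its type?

resulting normal form:
  refl (Vec Nat 2) (vcons Nat 1 6 (vcons Nat 0 1 (vnil Nat)))
the term's type:
  Eq (Vec Nat 2) (vcons Nat 1 6 (vcons Nat 0 1 (vnil Nat))) (vcons Nat 1 6 (vcons Nat 0 1 (vnil Nat)))
observation: contracting a beta-redex first, the term normalizes in 27 steps.


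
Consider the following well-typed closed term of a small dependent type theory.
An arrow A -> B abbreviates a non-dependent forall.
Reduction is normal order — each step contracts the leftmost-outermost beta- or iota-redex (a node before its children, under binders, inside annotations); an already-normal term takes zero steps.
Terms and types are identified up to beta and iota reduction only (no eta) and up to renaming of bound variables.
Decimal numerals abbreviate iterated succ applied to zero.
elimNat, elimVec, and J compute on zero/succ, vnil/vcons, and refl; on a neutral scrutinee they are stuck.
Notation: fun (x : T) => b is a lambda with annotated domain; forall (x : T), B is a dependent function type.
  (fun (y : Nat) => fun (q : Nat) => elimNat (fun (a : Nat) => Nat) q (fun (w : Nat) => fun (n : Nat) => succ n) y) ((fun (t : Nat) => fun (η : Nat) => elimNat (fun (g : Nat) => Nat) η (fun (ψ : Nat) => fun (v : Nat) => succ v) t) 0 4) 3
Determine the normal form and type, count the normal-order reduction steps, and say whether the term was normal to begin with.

reduced normal form:
  7
inferred type:
  Nat
steps to reach normal form (normal order): 18
term was already normal: no
first redex: a beta-redex


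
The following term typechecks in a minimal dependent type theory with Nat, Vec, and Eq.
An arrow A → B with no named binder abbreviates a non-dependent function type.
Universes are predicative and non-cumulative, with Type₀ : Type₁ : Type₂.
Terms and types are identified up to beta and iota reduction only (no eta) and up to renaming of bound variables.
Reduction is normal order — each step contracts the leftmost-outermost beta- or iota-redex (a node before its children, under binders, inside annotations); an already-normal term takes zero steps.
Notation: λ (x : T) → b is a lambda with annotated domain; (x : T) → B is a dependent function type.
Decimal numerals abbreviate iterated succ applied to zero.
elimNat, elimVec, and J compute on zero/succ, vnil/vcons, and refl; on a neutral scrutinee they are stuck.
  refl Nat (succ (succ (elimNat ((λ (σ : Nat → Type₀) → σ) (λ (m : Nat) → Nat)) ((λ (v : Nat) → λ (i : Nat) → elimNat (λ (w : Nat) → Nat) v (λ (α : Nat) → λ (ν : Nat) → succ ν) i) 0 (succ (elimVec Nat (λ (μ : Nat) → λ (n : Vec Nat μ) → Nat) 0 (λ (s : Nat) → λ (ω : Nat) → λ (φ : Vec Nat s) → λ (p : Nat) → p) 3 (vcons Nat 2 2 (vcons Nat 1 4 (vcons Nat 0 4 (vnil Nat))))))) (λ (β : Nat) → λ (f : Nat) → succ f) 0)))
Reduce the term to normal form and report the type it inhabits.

reduced normal form:
  refl Nat 3
type:
  Eq Nat 3 3
observation: the term reaches its normal form after 23 normal-order steps.


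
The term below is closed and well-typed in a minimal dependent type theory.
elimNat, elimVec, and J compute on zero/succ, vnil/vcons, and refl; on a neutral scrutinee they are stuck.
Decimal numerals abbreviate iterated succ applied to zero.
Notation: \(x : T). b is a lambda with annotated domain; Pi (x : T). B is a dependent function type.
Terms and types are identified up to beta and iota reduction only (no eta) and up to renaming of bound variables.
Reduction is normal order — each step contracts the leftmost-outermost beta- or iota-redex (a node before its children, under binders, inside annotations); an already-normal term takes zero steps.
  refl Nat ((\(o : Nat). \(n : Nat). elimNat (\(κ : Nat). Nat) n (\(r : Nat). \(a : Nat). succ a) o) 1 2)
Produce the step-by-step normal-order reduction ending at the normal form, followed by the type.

normal-order reduction:
  refl Nat ((\(o : Nat). \(n : Nat). elimNat (\(κ : Nat). Nat) n (\(r : Nat). \(a : Nat). succ a) o) 1 2)
  ~> refl Nat ((\(o : Nat). elimNat (\(n : Nat). Nat) o (\(κ : Nat). \(r : Nat). succ r) 1) 2)
  ~> refl Nat (elimNat (\(o : Nat). Nat) 2 (\(n : Nat). \(κ : Nat). succ κ) 1)
  ~> refl Nat ((\(o : Nat). \(n : Nat). succ n) 0 (elimNat (\(κ : Nat). Nat) 2 (\(r : Nat). \(a : Nat). succ a) 0))
  ~> refl Nat ((\(o : Nat). succ o) (elimNat (\(n : Nat). Nat) 2 (\(κ : Nat). \(r : Nat). succ r) 0))
  ~> refl Nat (succ (elimNat (\(o : Nat). Nat) 2 (\(n : Nat). \(κ : Nat). succ κ) 0))
  ~> refl Nat 3
inferred type:
  Eq Nat 3 3


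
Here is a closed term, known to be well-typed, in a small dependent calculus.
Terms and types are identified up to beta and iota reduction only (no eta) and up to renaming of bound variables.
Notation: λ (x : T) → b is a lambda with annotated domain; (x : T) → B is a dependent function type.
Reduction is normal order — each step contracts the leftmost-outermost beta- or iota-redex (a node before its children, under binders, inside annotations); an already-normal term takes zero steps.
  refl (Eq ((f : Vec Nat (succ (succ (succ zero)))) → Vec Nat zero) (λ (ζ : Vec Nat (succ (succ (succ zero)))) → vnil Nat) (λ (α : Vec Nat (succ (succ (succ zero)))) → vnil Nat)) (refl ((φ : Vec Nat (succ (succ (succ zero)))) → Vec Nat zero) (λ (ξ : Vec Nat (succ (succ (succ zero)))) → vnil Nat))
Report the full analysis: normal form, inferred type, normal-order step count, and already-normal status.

normal form:
  refl (Eq ((f : Vec Nat (succ (succ (succ zero)))) → Vec Nat zero) (λ (ζ : Vec Nat (succ (succ (succ zero)))) → vnil Nat) (λ (α : Vec Nat (succ (succ (succ zero)))) → vnil Nat)) (refl ((φ : Vec Nat (succ (succ (succ zero)))) → Vec Nat zero) (λ (ξ : Vec Nat (succ (succ (succ zero)))) → vnil Nat))
the term's type:
  Eq (Eq ((f : Vec Nat (succ (succ (succ zero)))) → Vec Nat zero) (λ (ζ : Vec Nat (succ (succ (succ zero)))) → vnil Nat) (λ (α : Vec Nat (succ (succ (succ zero)))) → vnil Nat)) (refl ((φ : Vec Nat (succ (succ (succ zero)))) → Vec Nat zero) (λ (ξ : Vec Nat (succ (succ (succ zero)))) → vnil Nat)) (refl ((τ : Vec Nat (succ (succ (succ zero)))) → Vec Nat zero) (λ (θ : Vec Nat (succ (succ (succ zero)))) → vnil Nat))
normal-order step count: 0
term was already normal: yes


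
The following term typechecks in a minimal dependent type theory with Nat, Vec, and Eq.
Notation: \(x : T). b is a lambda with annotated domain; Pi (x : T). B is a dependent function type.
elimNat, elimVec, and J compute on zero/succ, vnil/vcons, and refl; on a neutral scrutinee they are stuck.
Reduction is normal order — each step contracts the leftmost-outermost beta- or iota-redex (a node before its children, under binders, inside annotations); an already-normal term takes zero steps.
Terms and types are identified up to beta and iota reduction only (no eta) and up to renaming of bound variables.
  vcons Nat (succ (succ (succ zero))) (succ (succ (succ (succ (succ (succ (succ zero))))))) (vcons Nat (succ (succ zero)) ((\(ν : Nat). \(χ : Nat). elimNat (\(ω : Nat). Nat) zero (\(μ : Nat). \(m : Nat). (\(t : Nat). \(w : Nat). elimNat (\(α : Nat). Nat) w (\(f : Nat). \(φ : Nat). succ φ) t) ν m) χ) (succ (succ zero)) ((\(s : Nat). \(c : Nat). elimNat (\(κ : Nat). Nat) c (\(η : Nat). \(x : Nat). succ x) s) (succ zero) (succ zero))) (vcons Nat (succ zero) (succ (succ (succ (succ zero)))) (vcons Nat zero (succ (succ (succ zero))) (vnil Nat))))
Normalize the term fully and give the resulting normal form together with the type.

resulting normal form:
  vcons Nat (succ (succ (succ zero))) (succ (succ (succ (succ (succ (succ (succ zero))))))) (vcons Nat (succ (succ zero)) (succ (succ (succ (succ zero)))) (vcons Nat (succ zero) (succ (succ (succ (succ zero)))) (vcons Nat zero (succ (succ (succ zero))) (vnil Nat))))
the term's type:
  Vec Nat (succ (succ (succ (succ zero))))


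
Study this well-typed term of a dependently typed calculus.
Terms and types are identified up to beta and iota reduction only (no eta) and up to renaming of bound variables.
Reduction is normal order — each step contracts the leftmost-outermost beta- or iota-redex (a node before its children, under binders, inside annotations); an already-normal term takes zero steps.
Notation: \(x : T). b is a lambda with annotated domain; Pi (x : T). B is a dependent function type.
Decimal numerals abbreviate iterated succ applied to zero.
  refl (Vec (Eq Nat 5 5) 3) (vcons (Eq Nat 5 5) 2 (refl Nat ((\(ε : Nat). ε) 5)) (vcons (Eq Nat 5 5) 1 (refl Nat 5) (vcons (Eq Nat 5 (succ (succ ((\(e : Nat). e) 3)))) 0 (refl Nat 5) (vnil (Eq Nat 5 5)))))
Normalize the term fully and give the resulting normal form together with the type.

normal form:
  refl (Vec (Eq Nat 5 5) 3) (vcons (Eq Nat 5 5) 2 (refl Nat 5) (vcons (Eq Nat 5 5) 1 (refl Nat 5) (vcons (Eq Nat 5 5) 0 (refl Nat 5) (vnil (Eq Nat 5 5)))))
the term's type:
  Eq (Vec (Eq Nat 5 5) 3) (vcons (Eq Nat 5 5) 2 (refl Nat 5) (vcons (Eq Nat 5 5) 1 (refl Nat 5) (vcons (Eq Nat 5 5) 0 (refl Nat 5) (vnil (Eq Nat 5 5))))) (vcons (Eq Nat 5 5) 2 (refl Nat 5) (vcons (Eq Nat 5 5) 1 (refl Nat 5) (vcons (Eq Nat 5 5) 0 (refl Nat 5) (vnil (Eq Nat 5 5)))))


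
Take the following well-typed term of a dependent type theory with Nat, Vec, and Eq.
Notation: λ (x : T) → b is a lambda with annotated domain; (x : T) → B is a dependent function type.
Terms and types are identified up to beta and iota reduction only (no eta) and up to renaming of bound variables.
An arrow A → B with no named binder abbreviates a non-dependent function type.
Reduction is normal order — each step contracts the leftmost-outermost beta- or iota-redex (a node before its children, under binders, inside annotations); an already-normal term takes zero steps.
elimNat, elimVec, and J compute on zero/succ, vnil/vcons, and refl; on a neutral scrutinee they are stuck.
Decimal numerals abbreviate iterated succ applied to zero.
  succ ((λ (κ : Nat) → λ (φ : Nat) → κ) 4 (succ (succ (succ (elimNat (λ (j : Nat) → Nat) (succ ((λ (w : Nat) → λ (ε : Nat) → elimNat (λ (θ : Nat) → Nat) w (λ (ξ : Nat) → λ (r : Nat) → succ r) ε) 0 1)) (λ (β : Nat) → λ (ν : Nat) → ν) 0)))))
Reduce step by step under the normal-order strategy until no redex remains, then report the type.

normal-order reduction:
  succ ((λ (κ : Nat) → λ (φ : Nat) → κ) 4 (succ (succ (succ (elimNat (λ (j : Nat) → Nat) (succ ((λ (w : Nat) → λ (ε : Nat) → elimNat (λ (θ : Nat) → Nat) w (λ (ξ : Nat) → λ (r : Nat) → succ r) ε) 0 1)) (λ (β : Nat) → λ (ν : Nat) → ν) 0)))))
  ~> succ ((λ (κ : Nat) → 4) (succ (succ (succ (elimNat (λ (φ : Nat) → Nat) (succ ((λ (j : Nat) → λ (w : Nat) → elimNat (λ (ε : Nat) → Nat) j (λ (θ : Nat) → λ (ξ : Nat) → succ ξ) w) 0 1)) (λ (r : Nat) → λ (β : Nat) → β) 0)))))
  ~> 5
the term's type:
  Nat


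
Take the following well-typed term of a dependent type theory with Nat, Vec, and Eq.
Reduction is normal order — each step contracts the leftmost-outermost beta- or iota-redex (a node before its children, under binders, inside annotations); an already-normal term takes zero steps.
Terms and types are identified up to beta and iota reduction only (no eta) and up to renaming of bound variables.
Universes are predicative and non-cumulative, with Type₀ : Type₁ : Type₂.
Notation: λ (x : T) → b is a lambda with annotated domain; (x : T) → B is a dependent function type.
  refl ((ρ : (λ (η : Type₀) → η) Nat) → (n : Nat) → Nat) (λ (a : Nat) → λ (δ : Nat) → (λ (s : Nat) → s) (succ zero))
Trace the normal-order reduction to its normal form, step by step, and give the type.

reduction (normal order):
  refl ((ρ : (λ (η : Type₀) → η) Nat) → (n : Nat) → Nat) (λ (a : Nat) → λ (δ : Nat) → (λ (s : Nat) → s) (succ zero))
  ~> refl ((ρ : Nat) → (η : Nat) → Nat) (λ (n : Nat) → λ (a : Nat) → (λ (δ : Nat) → δ) (succ zero))
  ~> refl ((ρ : Nat) → (η : Nat) → Nat) (λ (n : Nat) → λ (a : Nat) → succ zero)
inferred type:
  Eq ((ρ : Nat) → (η : Nat) → Nat) (λ (n : Nat) → λ (a : Nat) → succ zero) (λ (δ : Nat) → λ (s : Nat) → succ zero)


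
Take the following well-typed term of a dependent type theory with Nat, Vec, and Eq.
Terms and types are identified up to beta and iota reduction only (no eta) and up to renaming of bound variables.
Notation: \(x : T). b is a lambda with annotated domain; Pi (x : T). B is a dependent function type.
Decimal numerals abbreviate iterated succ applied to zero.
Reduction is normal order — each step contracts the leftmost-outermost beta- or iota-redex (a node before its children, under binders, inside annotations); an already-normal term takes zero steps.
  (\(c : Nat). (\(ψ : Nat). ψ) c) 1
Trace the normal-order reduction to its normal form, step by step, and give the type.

normal-order reduction:
  (\(c : Nat). (\(ψ : Nat). ψ) c) 1
  ~> (\(c : Nat). c) 1
  ~> 1
type:
  Nat


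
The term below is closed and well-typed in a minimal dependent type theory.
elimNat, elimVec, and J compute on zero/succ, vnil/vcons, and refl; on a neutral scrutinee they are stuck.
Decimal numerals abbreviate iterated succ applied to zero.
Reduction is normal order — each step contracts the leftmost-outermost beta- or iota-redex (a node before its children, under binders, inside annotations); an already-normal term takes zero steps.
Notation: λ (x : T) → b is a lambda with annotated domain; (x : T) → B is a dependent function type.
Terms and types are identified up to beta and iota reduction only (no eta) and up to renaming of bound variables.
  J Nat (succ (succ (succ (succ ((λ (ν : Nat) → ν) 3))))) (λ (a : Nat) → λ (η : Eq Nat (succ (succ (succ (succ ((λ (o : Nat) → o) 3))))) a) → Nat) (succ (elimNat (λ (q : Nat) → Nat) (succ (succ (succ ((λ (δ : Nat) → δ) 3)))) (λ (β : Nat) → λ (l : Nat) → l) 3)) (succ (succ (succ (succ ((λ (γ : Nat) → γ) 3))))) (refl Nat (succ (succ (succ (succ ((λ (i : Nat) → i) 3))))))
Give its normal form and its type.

resulting normal form:
  7
inferred type:
  Nat
observation: the leftmost-outermost redex is a J iota-redex, and normalization takes 12 steps.


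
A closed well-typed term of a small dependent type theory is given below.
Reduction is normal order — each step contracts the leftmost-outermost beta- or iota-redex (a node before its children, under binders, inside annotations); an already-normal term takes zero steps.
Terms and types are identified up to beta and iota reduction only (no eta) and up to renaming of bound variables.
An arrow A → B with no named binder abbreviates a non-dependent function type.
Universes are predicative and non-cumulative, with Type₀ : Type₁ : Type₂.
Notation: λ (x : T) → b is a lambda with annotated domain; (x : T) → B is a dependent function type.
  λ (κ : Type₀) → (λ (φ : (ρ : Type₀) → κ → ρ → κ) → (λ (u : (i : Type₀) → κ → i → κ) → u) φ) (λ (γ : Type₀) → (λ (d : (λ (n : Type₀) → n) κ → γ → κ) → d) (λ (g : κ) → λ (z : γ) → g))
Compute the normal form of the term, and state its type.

reduced normal form:
  λ (κ : Type₀) → λ (φ : Type₀) → λ (ρ : κ) → λ (u : φ) → ρ
inferred type:
  (κ : Type₀) → (φ : Type₀) → κ → φ → κ
observation: reduction starts at a beta-redex, and 3 normal-order steps reach the normal form.


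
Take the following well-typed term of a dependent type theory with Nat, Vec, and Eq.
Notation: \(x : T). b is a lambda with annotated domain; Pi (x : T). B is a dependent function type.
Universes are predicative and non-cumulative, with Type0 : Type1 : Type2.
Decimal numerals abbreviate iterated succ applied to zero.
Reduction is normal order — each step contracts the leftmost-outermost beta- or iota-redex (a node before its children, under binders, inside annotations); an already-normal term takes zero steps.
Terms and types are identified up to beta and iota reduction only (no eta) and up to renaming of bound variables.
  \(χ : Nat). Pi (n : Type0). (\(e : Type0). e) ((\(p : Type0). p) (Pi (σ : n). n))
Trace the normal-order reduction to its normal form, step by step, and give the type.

normal-order reduction:
  \(χ : Nat). Pi (n : Type0). (\(e : Type0). e) ((\(p : Type0). p) (Pi (σ : n). n))
  ~> \(χ : Nat). Pi (n : Type0). (\(e : Type0). e) (Pi (p : n). n)
  ~> \(χ : Nat). Pi (n : Type0). Pi (e : n). n
the term's type:
  Pi (χ : Nat). Type1


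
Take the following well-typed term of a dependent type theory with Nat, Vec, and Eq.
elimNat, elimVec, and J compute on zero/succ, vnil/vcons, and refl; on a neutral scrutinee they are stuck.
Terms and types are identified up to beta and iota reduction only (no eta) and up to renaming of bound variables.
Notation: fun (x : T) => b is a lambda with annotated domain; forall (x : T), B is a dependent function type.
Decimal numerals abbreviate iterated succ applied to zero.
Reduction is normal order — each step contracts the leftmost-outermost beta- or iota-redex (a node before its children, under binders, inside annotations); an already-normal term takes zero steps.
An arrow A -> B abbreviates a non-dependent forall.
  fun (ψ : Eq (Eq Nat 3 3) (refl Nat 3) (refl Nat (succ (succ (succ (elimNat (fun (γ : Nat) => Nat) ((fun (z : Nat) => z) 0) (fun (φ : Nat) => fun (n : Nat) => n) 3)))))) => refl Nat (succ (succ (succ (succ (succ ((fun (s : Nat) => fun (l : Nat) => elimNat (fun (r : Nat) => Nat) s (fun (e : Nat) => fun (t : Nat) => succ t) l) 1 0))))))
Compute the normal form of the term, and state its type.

normal form:
  fun (ψ : Eq (Eq Nat 3 3) (refl Nat 3) (refl Nat 3)) => refl Nat 6
the term's type:
  Eq (Eq Nat 3 3) (refl Nat 3) (refl Nat 3) -> Eq Nat 6 6
observation: normalization takes exactly 14 steps under the normal-order strategy.


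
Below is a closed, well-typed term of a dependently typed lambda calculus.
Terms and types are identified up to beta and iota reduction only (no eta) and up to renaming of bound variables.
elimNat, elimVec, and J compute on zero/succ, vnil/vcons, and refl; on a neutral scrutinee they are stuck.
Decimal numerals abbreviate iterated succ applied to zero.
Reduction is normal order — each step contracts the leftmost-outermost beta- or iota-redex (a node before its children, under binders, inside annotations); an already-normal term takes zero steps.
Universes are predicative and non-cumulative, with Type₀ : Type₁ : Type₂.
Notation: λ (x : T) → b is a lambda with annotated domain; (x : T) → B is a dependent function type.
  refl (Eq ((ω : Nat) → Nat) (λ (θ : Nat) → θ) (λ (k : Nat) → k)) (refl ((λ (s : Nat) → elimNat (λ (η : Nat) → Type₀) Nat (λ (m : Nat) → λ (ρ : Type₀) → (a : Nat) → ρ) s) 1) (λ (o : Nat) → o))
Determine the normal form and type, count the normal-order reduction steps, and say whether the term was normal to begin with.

normal form:
  refl (Eq ((ω : Nat) → Nat) (λ (θ : Nat) → θ) (λ (k : Nat) → k)) (refl ((s : Nat) → Nat) (λ (η : Nat) → η))
inferred type:
  Eq (Eq ((ω : Nat) → Nat) (λ (θ : Nat) → θ) (λ (k : Nat) → k)) (refl ((s : Nat) → Nat) (λ (η : Nat) → η)) (refl ((m : Nat) → Nat) (λ (ρ : Nat) → ρ))
steps to reach normal form (normal order): 5
already normal: no
first redex: a beta-redex


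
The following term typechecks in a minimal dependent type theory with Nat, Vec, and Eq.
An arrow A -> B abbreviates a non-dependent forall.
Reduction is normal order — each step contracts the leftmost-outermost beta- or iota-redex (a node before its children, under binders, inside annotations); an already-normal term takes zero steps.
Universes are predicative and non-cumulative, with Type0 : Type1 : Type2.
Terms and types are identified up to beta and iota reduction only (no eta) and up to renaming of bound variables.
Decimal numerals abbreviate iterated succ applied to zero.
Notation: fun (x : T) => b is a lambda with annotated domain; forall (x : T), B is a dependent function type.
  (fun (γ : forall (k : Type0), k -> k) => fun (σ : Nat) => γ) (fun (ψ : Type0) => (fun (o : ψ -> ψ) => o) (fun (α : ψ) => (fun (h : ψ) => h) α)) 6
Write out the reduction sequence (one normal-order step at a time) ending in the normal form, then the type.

normal-order reduction:
  (fun (γ : forall (k : Type0), k -> k) => fun (σ : Nat) => γ) (fun (ψ : Type0) => (fun (o : ψ -> ψ) => o) (fun (α : ψ) => (fun (h : ψ) => h) α)) 6
  ~> (fun (γ : Nat) => fun (k : Type0) => (fun (σ : k -> k) => σ) (fun (ψ : k) => (fun (o : k) => o) ψ)) 6
  ~> fun (γ : Type0) => (fun (k : γ -> γ) => k) (fun (σ : γ) => (fun (ψ : γ) => ψ) σ)
  ~> fun (γ : Type0) => fun (k : γ) => (fun (σ : γ) => σ) k
  ~> fun (γ : Type0) => fun (k : γ) => k
type:
  forall (γ : Type0), γ -> γ


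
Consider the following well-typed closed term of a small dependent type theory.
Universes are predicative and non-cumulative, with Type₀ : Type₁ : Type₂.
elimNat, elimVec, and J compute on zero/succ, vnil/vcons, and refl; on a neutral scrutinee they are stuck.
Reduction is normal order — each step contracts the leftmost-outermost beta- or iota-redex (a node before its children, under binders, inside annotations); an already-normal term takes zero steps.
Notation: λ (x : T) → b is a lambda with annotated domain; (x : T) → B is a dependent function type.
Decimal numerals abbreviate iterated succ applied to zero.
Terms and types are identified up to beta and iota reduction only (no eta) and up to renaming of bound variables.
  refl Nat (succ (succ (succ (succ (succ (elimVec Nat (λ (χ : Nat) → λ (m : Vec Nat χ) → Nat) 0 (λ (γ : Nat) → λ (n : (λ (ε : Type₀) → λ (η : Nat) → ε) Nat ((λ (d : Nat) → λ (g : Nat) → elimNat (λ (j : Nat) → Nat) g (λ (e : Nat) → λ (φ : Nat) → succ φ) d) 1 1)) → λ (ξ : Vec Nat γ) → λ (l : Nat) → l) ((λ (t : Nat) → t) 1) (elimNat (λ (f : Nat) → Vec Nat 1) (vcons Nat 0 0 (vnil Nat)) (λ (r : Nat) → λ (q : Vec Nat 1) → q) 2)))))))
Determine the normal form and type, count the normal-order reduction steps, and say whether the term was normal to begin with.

reduced normal form:
  refl Nat 5
type:
  Eq Nat 5 5
reduction steps (normal order): 16
already normal: no
first redex: a beta-redex


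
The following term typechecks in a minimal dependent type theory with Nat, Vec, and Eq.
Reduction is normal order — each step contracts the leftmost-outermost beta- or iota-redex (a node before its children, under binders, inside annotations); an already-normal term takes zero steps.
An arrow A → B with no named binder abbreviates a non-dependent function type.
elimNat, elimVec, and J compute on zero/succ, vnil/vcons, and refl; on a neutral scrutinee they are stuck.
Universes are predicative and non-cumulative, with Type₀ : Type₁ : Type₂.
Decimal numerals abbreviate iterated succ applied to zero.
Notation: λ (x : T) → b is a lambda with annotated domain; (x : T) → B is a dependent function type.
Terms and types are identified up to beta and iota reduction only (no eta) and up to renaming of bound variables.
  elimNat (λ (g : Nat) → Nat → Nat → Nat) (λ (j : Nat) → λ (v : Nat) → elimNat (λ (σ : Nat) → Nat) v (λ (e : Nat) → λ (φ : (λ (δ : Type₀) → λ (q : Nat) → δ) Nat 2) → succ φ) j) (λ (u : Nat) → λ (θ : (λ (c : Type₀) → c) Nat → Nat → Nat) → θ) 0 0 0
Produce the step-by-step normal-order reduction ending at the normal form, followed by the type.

normal-order reduction:
  elimNat (λ (g : Nat) → Nat → Nat → Nat) (λ (j : Nat) → λ (v : Nat) → elimNat (λ (σ : Nat) → Nat) v (λ (e : Nat) → λ (φ : (λ (δ : Type₀) → λ (q : Nat) → δ) Nat 2) → succ φ) j) (λ (u : Nat) → λ (θ : (λ (c : Type₀) → c) Nat → Nat → Nat) → θ) 0 0 0
  ~> (λ (g : Nat) → λ (j : Nat) → elimNat (λ (v : Nat) → Nat) j (λ (σ : Nat) → λ (e : (λ (φ : Type₀) → λ (δ : Nat) → φ) Nat 2) → succ e) g) 0 0
  ~> (λ (g : Nat) → elimNat (λ (j : Nat) → Nat) g (λ (v : Nat) → λ (σ : (λ (e : Type₀) → λ (φ : Nat) → e) Nat 2) → succ σ) 0) 0
  ~> elimNat (λ (g : Nat) → Nat) 0 (λ (j : Nat) → λ (v : (λ (σ : Type₀) → λ (e : Nat) → σ) Nat 2) → succ v) 0
  ~> 0
the term's type:
  Nat


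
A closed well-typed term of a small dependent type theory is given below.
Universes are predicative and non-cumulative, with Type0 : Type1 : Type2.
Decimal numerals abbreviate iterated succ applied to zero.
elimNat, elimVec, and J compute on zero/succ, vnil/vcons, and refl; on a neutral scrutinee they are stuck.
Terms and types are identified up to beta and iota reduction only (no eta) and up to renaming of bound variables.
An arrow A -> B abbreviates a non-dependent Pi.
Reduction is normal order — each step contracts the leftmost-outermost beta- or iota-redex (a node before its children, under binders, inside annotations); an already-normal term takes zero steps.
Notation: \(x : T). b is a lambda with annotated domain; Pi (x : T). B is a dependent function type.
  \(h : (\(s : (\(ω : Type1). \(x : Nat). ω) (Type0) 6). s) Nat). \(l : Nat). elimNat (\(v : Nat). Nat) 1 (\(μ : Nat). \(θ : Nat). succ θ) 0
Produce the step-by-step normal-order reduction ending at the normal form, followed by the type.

normal-order reduction sequence:
  \(h : (\(s : (\(ω : Type1). \(x : Nat). ω) (Type0) 6). s) Nat). \(l : Nat). elimNat (\(v : Nat). Nat) 1 (\(μ : Nat). \(θ : Nat). succ θ) 0
  ~> \(h : Nat). \(s : Nat). elimNat (\(ω : Nat). Nat) 1 (\(x : Nat). \(l : Nat). succ l) 0
  ~> \(h : Nat). \(s : Nat). 1
inferred type:
  Nat -> Nat -> Nat


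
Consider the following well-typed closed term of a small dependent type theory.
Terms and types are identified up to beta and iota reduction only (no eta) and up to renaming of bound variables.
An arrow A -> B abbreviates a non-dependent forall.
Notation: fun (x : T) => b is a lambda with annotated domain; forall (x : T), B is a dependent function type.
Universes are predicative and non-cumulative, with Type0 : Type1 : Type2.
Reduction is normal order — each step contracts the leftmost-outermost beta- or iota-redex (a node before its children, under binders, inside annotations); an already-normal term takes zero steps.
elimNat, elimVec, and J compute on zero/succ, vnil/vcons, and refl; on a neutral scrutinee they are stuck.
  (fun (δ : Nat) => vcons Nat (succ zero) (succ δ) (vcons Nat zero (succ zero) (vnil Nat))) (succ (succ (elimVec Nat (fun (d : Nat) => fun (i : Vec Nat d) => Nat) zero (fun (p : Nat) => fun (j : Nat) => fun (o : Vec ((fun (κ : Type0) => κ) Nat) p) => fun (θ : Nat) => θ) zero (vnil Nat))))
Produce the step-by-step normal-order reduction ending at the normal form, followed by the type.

normal-order reduction sequence:
  (fun (δ : Nat) => vcons Nat (succ zero) (succ δ) (vcons Nat zero (succ zero) (vnil Nat))) (succ (succ (elimVec Nat (fun (d : Nat) => fun (i : Vec Nat d) => Nat) zero (fun (p : Nat) => fun (j : Nat) => fun (o : Vec ((fun (κ : Type0) => κ) Nat) p) => fun (θ : Nat) => θ) zero (vnil Nat))))
  ~> vcons Nat (succ zero) (succ (succ (succ (elimVec Nat (fun (δ : Nat) => fun (d : Vec Nat δ) => Nat) zero (fun (i : Nat) => fun (p : Nat) => fun (j : Vec ((fun (o : Type0) => o) Nat) i) => fun (κ : Nat) => κ) zero (vnil Nat))))) (vcons Nat zero (succ zero) (vnil Nat))
  ~> vcons Nat (succ zero) (succ (succ (succ zero))) (vcons Nat zero (succ zero) (vnil Nat))
inferred type:
  Vec Nat (succ (succ zero))


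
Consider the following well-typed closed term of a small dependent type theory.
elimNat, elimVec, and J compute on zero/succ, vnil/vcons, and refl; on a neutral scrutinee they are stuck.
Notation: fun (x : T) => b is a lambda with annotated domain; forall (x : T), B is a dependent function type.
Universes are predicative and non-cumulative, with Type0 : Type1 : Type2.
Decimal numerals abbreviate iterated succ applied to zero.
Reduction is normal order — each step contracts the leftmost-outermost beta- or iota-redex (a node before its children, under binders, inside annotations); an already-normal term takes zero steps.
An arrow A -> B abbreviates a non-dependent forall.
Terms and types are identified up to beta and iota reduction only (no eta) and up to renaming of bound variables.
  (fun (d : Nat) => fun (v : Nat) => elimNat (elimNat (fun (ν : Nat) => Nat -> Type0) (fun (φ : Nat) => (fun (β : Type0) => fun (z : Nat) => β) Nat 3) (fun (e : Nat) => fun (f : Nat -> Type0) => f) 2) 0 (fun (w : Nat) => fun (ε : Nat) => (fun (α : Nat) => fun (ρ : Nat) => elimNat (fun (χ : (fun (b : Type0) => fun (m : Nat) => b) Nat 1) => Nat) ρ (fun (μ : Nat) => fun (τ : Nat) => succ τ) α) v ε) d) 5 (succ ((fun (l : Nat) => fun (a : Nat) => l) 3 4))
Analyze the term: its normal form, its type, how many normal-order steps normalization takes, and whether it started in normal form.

normal form:
  20
inferred type:
  Nat
normal-order step count: 113
already normal: no
first contracted redex: a beta-redex


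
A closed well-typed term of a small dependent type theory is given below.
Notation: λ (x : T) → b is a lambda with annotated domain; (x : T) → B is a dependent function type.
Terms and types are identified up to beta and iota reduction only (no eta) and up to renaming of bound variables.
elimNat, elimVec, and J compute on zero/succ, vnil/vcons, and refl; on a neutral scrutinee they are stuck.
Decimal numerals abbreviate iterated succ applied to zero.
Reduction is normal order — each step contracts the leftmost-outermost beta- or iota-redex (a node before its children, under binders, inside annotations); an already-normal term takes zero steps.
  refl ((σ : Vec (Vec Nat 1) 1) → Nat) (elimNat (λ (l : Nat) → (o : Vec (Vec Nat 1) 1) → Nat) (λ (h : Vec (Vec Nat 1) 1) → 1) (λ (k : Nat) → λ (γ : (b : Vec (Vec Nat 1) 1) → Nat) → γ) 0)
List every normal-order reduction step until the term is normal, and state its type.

normal-order reduction sequence:
  refl ((σ : Vec (Vec Nat 1) 1) → Nat) (elimNat (λ (l : Nat) → (o : Vec (Vec Nat 1) 1) → Nat) (λ (h : Vec (Vec Nat 1) 1) → 1) (λ (k : Nat) → λ (γ : (b : Vec (Vec Nat 1) 1) → Nat) → γ) 0)
  ~> refl ((σ : Vec (Vec Nat 1) 1) → Nat) (λ (l : Vec (Vec Nat 1) 1) → 1)
type:
  Eq ((σ : Vec (Vec Nat 1) 1) → Nat) (λ (l : Vec (Vec Nat 1) 1) → 1) (λ (o : Vec (Vec Nat 1) 1) → 1)


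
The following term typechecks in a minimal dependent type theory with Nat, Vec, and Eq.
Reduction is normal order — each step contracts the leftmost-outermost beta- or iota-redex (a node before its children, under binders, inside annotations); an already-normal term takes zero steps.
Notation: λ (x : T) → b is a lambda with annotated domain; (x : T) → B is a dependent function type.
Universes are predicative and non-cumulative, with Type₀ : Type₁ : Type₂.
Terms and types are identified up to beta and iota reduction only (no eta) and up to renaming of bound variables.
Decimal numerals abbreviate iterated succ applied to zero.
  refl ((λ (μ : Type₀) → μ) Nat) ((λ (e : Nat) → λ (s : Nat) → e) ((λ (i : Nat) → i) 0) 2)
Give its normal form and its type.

normal form:
  refl Nat 0
type:
  Eq Nat 0 0


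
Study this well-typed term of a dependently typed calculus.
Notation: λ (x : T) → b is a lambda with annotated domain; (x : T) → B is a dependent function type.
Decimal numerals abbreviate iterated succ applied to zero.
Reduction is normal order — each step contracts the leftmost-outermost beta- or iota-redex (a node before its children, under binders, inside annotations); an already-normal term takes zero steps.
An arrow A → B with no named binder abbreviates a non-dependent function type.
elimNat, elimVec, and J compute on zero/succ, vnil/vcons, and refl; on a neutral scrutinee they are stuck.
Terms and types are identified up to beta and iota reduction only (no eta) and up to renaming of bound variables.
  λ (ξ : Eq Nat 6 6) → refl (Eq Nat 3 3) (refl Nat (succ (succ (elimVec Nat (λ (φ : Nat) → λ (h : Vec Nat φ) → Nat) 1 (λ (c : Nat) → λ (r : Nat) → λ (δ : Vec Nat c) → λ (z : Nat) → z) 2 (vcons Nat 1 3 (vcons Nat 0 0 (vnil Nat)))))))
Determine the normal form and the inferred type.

normal form:
  λ (ξ : Eq Nat 6 6) → refl (Eq Nat 3 3) (refl Nat 3)
the term's type:
  Eq Nat 6 6 → Eq (Eq Nat 3 3) (refl Nat 3) (refl Nat 3)


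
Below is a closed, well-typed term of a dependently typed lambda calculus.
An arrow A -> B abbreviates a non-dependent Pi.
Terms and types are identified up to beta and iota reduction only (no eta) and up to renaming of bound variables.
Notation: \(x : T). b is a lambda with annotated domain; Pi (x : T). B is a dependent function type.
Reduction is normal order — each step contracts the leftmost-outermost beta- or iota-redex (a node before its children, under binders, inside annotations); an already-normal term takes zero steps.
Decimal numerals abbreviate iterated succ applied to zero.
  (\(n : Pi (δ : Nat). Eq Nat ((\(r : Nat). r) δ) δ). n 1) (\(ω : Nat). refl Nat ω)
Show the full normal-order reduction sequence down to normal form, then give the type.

normal-order reduction sequence:
  (\(n : Pi (δ : Nat). Eq Nat ((\(r : Nat). r) δ) δ). n 1) (\(ω : Nat). refl Nat ω)
  ~> (\(n : Nat). refl Nat n) 1
  ~> refl Nat 1
type:
  Eq Nat 1 1


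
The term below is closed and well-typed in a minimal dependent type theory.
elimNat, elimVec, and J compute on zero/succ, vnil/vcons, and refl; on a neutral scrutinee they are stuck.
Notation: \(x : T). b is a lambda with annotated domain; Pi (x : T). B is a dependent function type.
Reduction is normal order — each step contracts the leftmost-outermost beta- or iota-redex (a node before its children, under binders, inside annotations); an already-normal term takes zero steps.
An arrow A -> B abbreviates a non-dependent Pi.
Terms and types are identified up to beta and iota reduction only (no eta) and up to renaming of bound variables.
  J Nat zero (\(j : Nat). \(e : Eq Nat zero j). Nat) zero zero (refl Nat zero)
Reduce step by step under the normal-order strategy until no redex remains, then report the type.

normal-order reduction sequence:
  J Nat zero (\(j : Nat). \(e : Eq Nat zero j). Nat) zero zero (refl Nat zero)
  ~> zero
the term's type:
  Nat


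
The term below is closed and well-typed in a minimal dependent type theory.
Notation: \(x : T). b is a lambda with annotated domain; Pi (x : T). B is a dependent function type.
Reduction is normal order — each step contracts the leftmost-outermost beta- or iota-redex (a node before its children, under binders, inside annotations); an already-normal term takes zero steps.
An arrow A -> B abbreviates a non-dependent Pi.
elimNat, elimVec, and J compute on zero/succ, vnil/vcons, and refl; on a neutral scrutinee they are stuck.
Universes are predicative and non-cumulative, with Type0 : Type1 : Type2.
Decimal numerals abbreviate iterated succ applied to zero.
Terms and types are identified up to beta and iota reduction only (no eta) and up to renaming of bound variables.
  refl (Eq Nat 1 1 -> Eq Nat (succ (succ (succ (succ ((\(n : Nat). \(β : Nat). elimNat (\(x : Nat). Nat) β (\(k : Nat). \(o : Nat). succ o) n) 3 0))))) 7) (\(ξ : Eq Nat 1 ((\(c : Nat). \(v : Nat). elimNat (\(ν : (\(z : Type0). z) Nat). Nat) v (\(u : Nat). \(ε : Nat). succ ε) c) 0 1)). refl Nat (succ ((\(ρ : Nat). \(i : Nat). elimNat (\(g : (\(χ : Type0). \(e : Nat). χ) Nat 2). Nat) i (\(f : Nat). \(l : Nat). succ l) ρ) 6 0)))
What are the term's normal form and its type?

resulting normal form:
  refl (Eq Nat 1 1 -> Eq Nat 7 7) (\(n : Eq Nat 1 1). refl Nat 7)
the term's type:
  Eq (Eq Nat 1 1 -> Eq Nat 7 7) (\(n : Eq Nat 1 1). refl Nat 7) (\(β : Eq Nat 1 1). refl Nat 7)


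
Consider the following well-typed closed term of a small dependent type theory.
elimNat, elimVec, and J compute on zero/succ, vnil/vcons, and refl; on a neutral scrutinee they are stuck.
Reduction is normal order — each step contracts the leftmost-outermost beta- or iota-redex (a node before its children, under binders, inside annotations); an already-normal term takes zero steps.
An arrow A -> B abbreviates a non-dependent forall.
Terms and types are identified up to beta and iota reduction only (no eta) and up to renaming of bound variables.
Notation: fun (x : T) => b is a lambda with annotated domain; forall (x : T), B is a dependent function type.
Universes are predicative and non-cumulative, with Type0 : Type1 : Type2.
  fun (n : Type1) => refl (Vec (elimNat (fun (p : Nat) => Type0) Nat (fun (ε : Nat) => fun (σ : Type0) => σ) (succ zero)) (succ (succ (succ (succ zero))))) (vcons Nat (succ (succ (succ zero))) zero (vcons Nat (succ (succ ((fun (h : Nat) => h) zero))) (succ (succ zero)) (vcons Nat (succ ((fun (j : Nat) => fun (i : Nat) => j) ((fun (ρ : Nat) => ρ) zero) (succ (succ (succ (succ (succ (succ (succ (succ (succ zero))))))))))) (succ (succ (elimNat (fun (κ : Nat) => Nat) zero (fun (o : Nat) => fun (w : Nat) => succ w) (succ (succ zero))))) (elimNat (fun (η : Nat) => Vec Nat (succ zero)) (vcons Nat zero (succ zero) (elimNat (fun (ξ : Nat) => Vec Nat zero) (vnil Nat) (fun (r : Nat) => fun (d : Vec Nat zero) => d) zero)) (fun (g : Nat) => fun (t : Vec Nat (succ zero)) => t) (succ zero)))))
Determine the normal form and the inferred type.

resulting normal form:
  fun (n : Type1) => refl (Vec Nat (succ (succ (succ (succ zero))))) (vcons Nat (succ (succ (succ zero))) zero (vcons Nat (succ (succ zero)) (succ (succ zero)) (vcons Nat (succ zero) (succ (succ (succ (succ zero)))) (vcons Nat zero (succ zero) (vnil Nat)))))
inferred type:
  Type1 -> Eq (Vec Nat (succ (succ (succ (succ zero))))) (vcons Nat (succ (succ (succ zero))) zero (vcons Nat (succ (succ zero)) (succ (succ zero)) (vcons Nat (succ zero) (succ (succ (succ (succ zero)))) (vcons Nat zero (succ zero) (vnil Nat))))) (vcons Nat (succ (succ (succ zero))) zero (vcons Nat (succ (succ zero)) (succ (succ zero)) (vcons Nat (succ zero) (succ (succ (succ (succ zero)))) (vcons Nat zero (succ zero) (vnil Nat)))))
observation: contracting an elimNat iota-redex first, the term normalizes in 20 steps.
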